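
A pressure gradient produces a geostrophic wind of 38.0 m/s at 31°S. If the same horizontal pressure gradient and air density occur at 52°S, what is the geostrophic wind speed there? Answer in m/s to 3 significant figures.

24.8 m/s

With the same pressure gradient and density, V_g ∝ 1/f ∝ 1/sin φ.
V₂ = V₁ · sin φ₁ / sin φ₂ = 38.0 × sin 31° / sin 52°
V₂ = 38.0 × 0.5150/0.7880 = 24.8 m/s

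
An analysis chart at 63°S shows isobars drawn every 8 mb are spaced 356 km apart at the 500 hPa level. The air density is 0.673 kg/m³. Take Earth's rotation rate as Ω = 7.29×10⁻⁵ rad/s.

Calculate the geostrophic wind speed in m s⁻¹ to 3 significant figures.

25.7 m s⁻¹

Coriolis parameter at 63°S:
f = 2Ω sin φ = 2 × 7.29×10⁻⁵ × sin 63° = 1.30×10⁻⁴ s⁻¹
Pressure gradient: |∂P/∂n| = 800 Pa / 356000 m = 2.25×10⁻³ Pa/m
Geostrophic balance (pressure-gradient force = Coriolis force):
V_g = (1/(fρ)) |∂P/∂n| = 2.25×10⁻³ / (1.30×10⁻⁴ × 0.673) = 25.7 m/s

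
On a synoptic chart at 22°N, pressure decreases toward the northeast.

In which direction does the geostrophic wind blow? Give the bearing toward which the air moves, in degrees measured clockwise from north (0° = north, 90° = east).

135°

The pressure-gradient force points toward the northeast (bearing 045°).
Geostrophic balance: in the Northern Hemisphere the Coriolis force deflects motion to the right, so the geostrophic wind blows 90° to the right of the pressure-gradient force (low pressure on the left).
Rotating 045° by 90° clockwise gives 135° — the wind blows toward the southeast.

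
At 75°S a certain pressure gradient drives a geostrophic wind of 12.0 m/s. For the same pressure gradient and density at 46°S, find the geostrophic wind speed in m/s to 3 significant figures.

With the same pressure gradient and density, V_g ∝ 1/f ∝ 1/sin φ.
V₂ = V₁ · sin φ₁ / sin φ₂ = 12.0 × sin 75° / sin 46°
V₂ = 12.0 × 0.9659/0.7193 = 16.1 m/s

16.1 m/s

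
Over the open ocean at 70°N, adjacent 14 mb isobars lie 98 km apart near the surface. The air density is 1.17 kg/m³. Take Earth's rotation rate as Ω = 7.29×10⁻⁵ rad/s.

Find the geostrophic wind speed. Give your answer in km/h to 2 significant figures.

Coriolis parameter at 70°N:
f = 2Ω sin φ = 2 × 7.29×10⁻⁵ × sin 70° = 1.37×10⁻⁴ s⁻¹
Pressure gradient: |∂P/∂n| = 1400 Pa / 98000 m = 1.43×10⁻² Pa/m
Geostrophic balance (pressure-gradient force = Coriolis force):
V_g = (1/(fρ)) |∂P/∂n| = 1.43×10⁻² / (1.37×10⁻⁴ × 1.17) = 89.1 m/s
Converting: 89.1 m/s × 3.6 = 320 km/h

320 km/h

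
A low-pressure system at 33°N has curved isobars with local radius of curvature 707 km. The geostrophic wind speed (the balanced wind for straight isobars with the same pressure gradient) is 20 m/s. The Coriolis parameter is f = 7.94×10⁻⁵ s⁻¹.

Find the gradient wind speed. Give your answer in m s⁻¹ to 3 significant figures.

15.6 m s⁻¹

Around a low, centrifugal force acts outward with Coriolis, so pressure-gradient force balances both:
(1/ρ)|∂P/∂n| = fV + V²/R  →  V² + fR·V − fR·V_g = 0
With fR = 7.94×10⁻⁵ × 707×10³ m = 56.1 m/s:
V = [−fR + √((fR)² + 4 fR V_g)]/2 = [−56.1 + √(56.1² + 4×56.1×20)]/2 = 15.6 m/s
Subgeostrophic (V < V_g = 20 m/s), as expected around a low.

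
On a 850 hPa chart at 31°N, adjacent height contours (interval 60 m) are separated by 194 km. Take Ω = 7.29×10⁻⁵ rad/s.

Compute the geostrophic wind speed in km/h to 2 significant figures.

150 km/h

Coriolis parameter at 31°N:
f = 2Ω sin φ = 2 × 7.29×10⁻⁵ × sin 31° = 7.51×10⁻⁵ s⁻¹
Height gradient: |∂Z/∂n| = 60 m / 194000 m = 3.09×10⁻⁴
On a pressure surface, geostrophic balance gives V_g = (g/f)|∂Z/∂n|:
V_g = 9.81 × 3.09×10⁻⁴ / 7.51×10⁻⁵ = 40.4 m/s
Converting: 40.4 m/s × 3.6 = 150 km/h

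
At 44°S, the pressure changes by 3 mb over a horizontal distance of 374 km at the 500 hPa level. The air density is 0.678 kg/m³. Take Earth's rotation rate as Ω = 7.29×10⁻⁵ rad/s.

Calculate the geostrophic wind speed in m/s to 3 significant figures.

11.7 m/s

Coriolis parameter at 44°S:
f = 2Ω sin φ = 2 × 7.29×10⁻⁵ × sin 44° = 1.01×10⁻⁴ s⁻¹
Pressure gradient: |∂P/∂n| = 300 Pa / 374000 m = 8.02×10⁻⁴ Pa/m
Geostrophic balance (pressure-gradient force = Coriolis force):
V_g = (1/(fρ)) |∂P/∂n| = 8.02×10⁻⁴ / (1.01×10⁻⁴ × 0.678) = 11.7 m/s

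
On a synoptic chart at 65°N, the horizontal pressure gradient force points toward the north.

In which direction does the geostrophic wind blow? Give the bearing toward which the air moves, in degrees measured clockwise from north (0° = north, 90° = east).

The pressure-gradient force points toward the north (bearing 000°).
Geostrophic balance: in the Northern Hemisphere the Coriolis force deflects motion to the right, so the geostrophic wind blows 90° to the right of the pressure-gradient force (low pressure on the left).
Rotating 000° by 90° clockwise gives 090° — the wind blows toward the east.

090°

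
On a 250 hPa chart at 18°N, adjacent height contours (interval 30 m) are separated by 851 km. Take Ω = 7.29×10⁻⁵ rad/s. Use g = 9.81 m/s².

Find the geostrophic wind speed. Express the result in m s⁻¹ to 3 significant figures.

Coriolis parameter at 18°N:
f = 2Ω sin φ = 2 × 7.29×10⁻⁵ × sin 18° = 4.51×10⁻⁵ s⁻¹
Height gradient: |∂Z/∂n| = 30 m / 851000 m = 3.53×10⁻⁵
On a pressure surface, geostrophic balance gives V_g = (g/f)|∂Z/∂n|:
V_g = 9.81 × 3.53×10⁻⁵ / 4.51×10⁻⁵ = 7.68 m/s

7.68 m s⁻¹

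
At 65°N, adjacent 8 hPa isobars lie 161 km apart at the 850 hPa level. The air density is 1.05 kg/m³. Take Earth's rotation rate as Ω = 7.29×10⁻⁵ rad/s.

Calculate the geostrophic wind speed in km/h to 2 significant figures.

Coriolis parameter at 65°N:
f = 2Ω sin φ = 2 × 7.29×10⁻⁵ × sin 65° = 1.32×10⁻⁴ s⁻¹
Pressure gradient: |∂P/∂n| = 800 Pa / 161000 m = 4.97×10⁻³ Pa/m
Geostrophic balance (pressure-gradient force = Coriolis force):
V_g = (1/(fρ)) |∂P/∂n| = 4.97×10⁻³ / (1.32×10⁻⁴ × 1.05) = 35.8 m/s
Converting: 35.8 m/s × 3.6 = 130 km/h

130 km/h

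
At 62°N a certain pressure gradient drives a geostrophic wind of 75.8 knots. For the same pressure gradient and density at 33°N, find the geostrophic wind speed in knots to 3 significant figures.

123 knots

With the same pressure gradient and density, V_g ∝ 1/f ∝ 1/sin φ.
V₂ = V₁ · sin φ₁ / sin φ₂ = 75.8 × sin 62° / sin 33°
V₂ = 75.8 × 0.8829/0.5446 = 123 knots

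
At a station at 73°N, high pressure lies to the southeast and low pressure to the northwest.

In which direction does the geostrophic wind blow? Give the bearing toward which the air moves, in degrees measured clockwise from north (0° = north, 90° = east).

045°

The pressure-gradient force points toward the northwest (bearing 315°).
Geostrophic balance: in the Northern Hemisphere the Coriolis force deflects motion to the right, so the geostrophic wind blows 90° to the right of the pressure-gradient force (low pressure on the left).
Rotating 315° by 90° clockwise gives 045° — the wind blows toward the northeast.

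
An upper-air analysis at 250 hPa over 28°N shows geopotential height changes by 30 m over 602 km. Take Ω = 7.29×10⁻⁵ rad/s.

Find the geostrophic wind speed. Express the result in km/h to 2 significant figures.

26 km/h

Coriolis parameter at 28°N:
f = 2Ω sin φ = 2 × 7.29×10⁻⁵ × sin 28° = 6.84×10⁻⁵ s⁻¹
Height gradient: |∂Z/∂n| = 30 m / 602000 m = 4.98×10⁻⁵
On a pressure surface, geostrophic balance gives V_g = (g/f)|∂Z/∂n|:
V_g = 9.81 × 4.98×10⁻⁵ / 6.84×10⁻⁵ = 7.14 m/s
Converting: 7.14 m/s × 3.6 = 26 km/h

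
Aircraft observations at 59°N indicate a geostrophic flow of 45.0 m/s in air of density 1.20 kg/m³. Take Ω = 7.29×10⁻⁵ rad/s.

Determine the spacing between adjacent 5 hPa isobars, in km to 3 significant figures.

Coriolis parameter at 59°N:
f = 2Ω sin φ = 2 × 7.29×10⁻⁵ × sin 59° = 1.25×10⁻⁴ s⁻¹
Geostrophic balance rearranged: |∂P/∂n| = f ρ V_g
|∂P/∂n| = 1.25×10⁻⁴ × 1.20 × 45.0 = 6.75×10⁻³ Pa/m
Isobar spacing: Δn = ΔP/|∂P/∂n| = 500 Pa / 6.75×10⁻³ Pa/m = 74089 m ≈ 74.1 km

74.1 km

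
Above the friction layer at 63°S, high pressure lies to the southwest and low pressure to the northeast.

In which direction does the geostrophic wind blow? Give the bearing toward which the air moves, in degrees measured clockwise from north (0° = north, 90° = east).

315°

The pressure-gradient force points toward the northeast (bearing 045°).
Geostrophic balance: in the Southern Hemisphere the Coriolis force deflects motion to the left, so the geostrophic wind blows 90° to the left of the pressure-gradient force (low pressure on the right).
Rotating 045° by 90° counterclockwise gives 315° — the wind blows toward the northwest.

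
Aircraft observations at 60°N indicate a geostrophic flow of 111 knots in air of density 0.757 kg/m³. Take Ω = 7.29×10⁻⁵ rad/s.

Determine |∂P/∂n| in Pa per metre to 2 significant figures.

Coriolis parameter at 60°N:
f = 2Ω sin φ = 2 × 7.29×10⁻⁵ × sin 60° = 1.26×10⁻⁴ s⁻¹
Wind speed in SI: 111 knots = 57.1 m/s
Geostrophic balance rearranged: |∂P/∂n| = f ρ V_g
|∂P/∂n| = 1.26×10⁻⁴ × 0.757 × 57.1 = 5.46×10⁻³ Pa/m

5.5×10⁻³ Pa/m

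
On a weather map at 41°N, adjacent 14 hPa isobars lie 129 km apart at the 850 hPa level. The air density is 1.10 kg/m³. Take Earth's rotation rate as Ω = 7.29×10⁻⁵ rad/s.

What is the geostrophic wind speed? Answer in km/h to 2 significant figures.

Coriolis parameter at 41°N:
f = 2Ω sin φ = 2 × 7.29×10⁻⁵ × sin 41° = 9.57×10⁻⁵ s⁻¹
Pressure gradient: |∂P/∂n| = 1400 Pa / 129000 m = 1.09×10⁻² Pa/m
Geostrophic balance (pressure-gradient force = Coriolis force):
V_g = (1/(fρ)) |∂P/∂n| = 1.09×10⁻² / (9.57×10⁻⁵ × 1.10) = 103 m/s
Converting: 103 m/s × 3.6 = 370 km/h

370 km/h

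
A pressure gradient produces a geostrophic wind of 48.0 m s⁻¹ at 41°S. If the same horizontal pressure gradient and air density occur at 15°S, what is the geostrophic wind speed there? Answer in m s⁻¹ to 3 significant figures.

With the same pressure gradient and density, V_g ∝ 1/f ∝ 1/sin φ.
V₂ = V₁ · sin φ₁ / sin φ₂ = 48.0 × sin 41° / sin 15°
V₂ = 48.0 × 0.6561/0.2588 = 122 m s⁻¹

122 m s⁻¹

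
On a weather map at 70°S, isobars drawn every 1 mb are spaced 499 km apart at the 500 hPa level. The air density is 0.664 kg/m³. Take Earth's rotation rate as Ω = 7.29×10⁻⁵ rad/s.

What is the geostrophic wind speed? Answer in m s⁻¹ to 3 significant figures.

2.20 m s⁻¹

Coriolis parameter at 70°S:
f = 2Ω sin φ = 2 × 7.29×10⁻⁵ × sin 70° = 1.37×10⁻⁴ s⁻¹
Pressure gradient: |∂P/∂n| = 100 Pa / 499000 m = 2.00×10⁻⁴ Pa/m
Geostrophic balance (pressure-gradient force = Coriolis force):
V_g = (1/(fρ)) |∂P/∂n| = 2.00×10⁻⁴ / (1.37×10⁻⁴ × 0.664) = 2.20 m/s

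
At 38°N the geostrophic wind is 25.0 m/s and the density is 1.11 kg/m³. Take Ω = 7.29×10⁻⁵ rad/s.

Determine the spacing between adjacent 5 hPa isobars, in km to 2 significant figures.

Coriolis parameter at 38°N:
f = 2Ω sin φ = 2 × 7.29×10⁻⁵ × sin 38° = 8.98×10⁻⁵ s⁻¹
Geostrophic balance rearranged: |∂P/∂n| = f ρ V_g
|∂P/∂n| = 8.98×10⁻⁵ × 1.11 × 25.0 = 2.49×10⁻³ Pa/m
Isobar spacing: Δn = ΔP/|∂P/∂n| = 500 Pa / 2.49×10⁻³ Pa/m = 200728 m ≈ 200 km

200 km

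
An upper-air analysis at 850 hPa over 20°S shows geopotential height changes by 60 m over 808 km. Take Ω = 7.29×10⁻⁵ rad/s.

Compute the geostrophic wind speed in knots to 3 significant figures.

28.4 knots

Coriolis parameter at 20°S:
f = 2Ω sin φ = 2 × 7.29×10⁻⁵ × sin 20° = 4.99×10⁻⁵ s⁻¹
Height gradient: |∂Z/∂n| = 60 m / 808000 m = 7.43×10⁻⁵
On a pressure surface, geostrophic balance gives V_g = (g/f)|∂Z/∂n|:
V_g = 9.81 × 7.43×10⁻⁵ / 4.99×10⁻⁵ = 14.6 m/s
Converting: 14.6 m/s × 1.944 = 28.4 knots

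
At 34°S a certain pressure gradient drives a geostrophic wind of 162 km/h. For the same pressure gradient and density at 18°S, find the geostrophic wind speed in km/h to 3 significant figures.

With the same pressure gradient and density, V_g ∝ 1/f ∝ 1/sin φ.
V₂ = V₁ · sin φ₁ / sin φ₂ = 162 × sin 34° / sin 18°
V₂ = 162 × 0.5592/0.3090 = 293 km/h

293 km/h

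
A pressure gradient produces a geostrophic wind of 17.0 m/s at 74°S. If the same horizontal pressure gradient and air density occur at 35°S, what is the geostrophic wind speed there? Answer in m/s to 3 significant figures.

28.5 m/s

With the same pressure gradient and density, V_g ∝ 1/f ∝ 1/sin φ.
V₂ = V₁ · sin φ₁ / sin φ₂ = 17.0 × sin 74° / sin 35°
V₂ = 17.0 × 0.9613/0.5736 = 28.5 m/s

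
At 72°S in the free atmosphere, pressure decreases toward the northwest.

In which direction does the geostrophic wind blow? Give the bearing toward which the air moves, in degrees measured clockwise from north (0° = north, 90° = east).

The pressure-gradient force points toward the northwest (bearing 315°).
Geostrophic balance: in the Southern Hemisphere the Coriolis force deflects motion to the left, so the geostrophic wind blows 90° to the left of the pressure-gradient force (low pressure on the right).
Rotating 315° by 90° counterclockwise gives 225° — the wind blows toward the southwest.

225°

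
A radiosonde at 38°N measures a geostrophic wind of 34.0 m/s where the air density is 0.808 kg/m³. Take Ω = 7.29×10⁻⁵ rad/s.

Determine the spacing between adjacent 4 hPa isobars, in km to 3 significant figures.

Coriolis parameter at 38°N:
f = 2Ω sin φ = 2 × 7.29×10⁻⁵ × sin 38° = 8.98×10⁻⁵ s⁻¹
Geostrophic balance rearranged: |∂P/∂n| = f ρ V_g
|∂P/∂n| = 8.98×10⁻⁵ × 0.808 × 34.0 = 2.47×10⁻³ Pa/m
Isobar spacing: Δn = ΔP/|∂P/∂n| = 400 Pa / 2.47×10⁻³ Pa/m = 162207 m ≈ 162 km

162 km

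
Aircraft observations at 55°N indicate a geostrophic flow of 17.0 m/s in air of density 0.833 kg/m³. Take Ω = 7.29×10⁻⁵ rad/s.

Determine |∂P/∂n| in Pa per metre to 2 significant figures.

1.7×10⁻³ Pa/m

Coriolis parameter at 55°N:
f = 2Ω sin φ = 2 × 7.29×10⁻⁵ × sin 55° = 1.19×10⁻⁴ s⁻¹
Geostrophic balance rearranged: |∂P/∂n| = f ρ V_g
|∂P/∂n| = 1.19×10⁻⁴ × 0.833 × 17.0 = 1.69×10⁻³ Pa/m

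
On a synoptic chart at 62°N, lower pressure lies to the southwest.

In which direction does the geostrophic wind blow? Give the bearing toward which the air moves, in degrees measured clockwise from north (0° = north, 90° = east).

315°

The pressure-gradient force points toward the southwest (bearing 225°).
Geostrophic balance: in the Northern Hemisphere the Coriolis force deflects motion to the right, so the geostrophic wind blows 90° to the right of the pressure-gradient force (low pressure on the left).
Rotating 225° by 90° clockwise gives 315° — the wind blows toward the northwest.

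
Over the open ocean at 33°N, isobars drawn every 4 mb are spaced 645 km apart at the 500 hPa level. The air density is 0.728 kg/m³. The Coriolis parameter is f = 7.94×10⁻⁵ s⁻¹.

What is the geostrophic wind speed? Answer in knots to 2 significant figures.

21 knots

Pressure gradient: |∂P/∂n| = 400 Pa / 645000 m = 6.20×10⁻⁴ Pa/m
Geostrophic balance (pressure-gradient force = Coriolis force):
V_g = (1/(fρ)) |∂P/∂n| = 6.20×10⁻⁴ / (7.94×10⁻⁵ × 0.728) = 10.7 m/s
Converting: 10.7 m/s × 1.944 = 21 knots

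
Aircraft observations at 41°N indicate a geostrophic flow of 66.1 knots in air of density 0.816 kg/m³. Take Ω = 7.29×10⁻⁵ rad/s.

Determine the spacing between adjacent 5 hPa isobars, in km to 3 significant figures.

Coriolis parameter at 41°N:
f = 2Ω sin φ = 2 × 7.29×10⁻⁵ × sin 41° = 9.57×10⁻⁵ s⁻¹
Wind speed in SI: 66.1 knots = 34.0 m/s
Geostrophic balance rearranged: |∂P/∂n| = f ρ V_g
|∂P/∂n| = 9.57×10⁻⁵ × 0.816 × 34.0 = 2.65×10⁻³ Pa/m
Isobar spacing: Δn = ΔP/|∂P/∂n| = 500 Pa / 2.65×10⁻³ Pa/m = 188382 m ≈ 188 km

188 km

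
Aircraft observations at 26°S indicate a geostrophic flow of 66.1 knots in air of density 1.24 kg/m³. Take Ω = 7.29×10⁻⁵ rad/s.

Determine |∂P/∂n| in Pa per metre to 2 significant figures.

Coriolis parameter at 26°S:
f = 2Ω sin φ = 2 × 7.29×10⁻⁵ × sin 26° = 6.39×10⁻⁵ s⁻¹
Wind speed in SI: 66.1 knots = 34.0 m/s
Geostrophic balance rearranged: |∂P/∂n| = f ρ V_g
|∂P/∂n| = 6.39×10⁻⁵ × 1.24 × 34.0 = 2.70×10⁻³ Pa/m

2.7×10⁻³ Pa/m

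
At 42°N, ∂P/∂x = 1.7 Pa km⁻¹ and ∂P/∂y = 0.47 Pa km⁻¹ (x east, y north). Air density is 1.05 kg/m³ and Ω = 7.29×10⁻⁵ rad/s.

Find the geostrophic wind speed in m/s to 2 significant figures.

Coriolis parameter at 42°N:
f = 2Ω sin φ = 2 × 7.29×10⁻⁵ × sin 42° = 9.76×10⁻⁵ s⁻¹
Component geostrophic relations (x east, y north):
u_g = −(1/(fρ)) ∂P/∂y,  v_g = (1/(fρ)) ∂P/∂x
u_g = −(0.47×10⁻³)/(9.76×10⁻⁵ × 1.05) = −4.59 m/s;  v_g = (1.7×10⁻³)/(9.76×10⁻⁵ × 1.05) = 16.6 m/s
|V_g| = √(u_g² + v_g²) = 17.2 m/s

17 m/s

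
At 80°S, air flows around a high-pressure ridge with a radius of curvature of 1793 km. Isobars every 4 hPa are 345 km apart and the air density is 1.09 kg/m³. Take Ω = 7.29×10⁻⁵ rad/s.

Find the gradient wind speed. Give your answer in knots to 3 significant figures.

Coriolis parameter at 80°S:
f = 2Ω sin φ = 2 × 7.29×10⁻⁵ × sin 80° = 1.44×10⁻⁴ s⁻¹
Pressure gradient: |∂P/∂n| = 400 Pa / 345000 m = 1.16×10⁻³ Pa/m
Geostrophic speed: V_g = |∂P/∂n|/(fρ) = 1.16×10⁻³/(1.44×10⁻⁴ × 1.09) = 7.41 m/s
Around a high, pressure-gradient force acts outward with centrifugal, so Coriolis balances both:
fV = (1/ρ)|∂P/∂n| + V²/R  →  V² − fR·V + fR·V_g = 0
With fR = 1.44×10⁻⁴ × 1793×10³ m = 257 m/s:
V = [fR − √((fR)² − 4 fR V_g)]/2 = [257 − √(257² − 4×257×7.41)]/2 = 7.63 m/s
Supergeostrophic (V > V_g = 7.41 m/s), as expected around a high.
Converting: 7.63 m/s × 1.944 = 14.8 knots

14.8 knots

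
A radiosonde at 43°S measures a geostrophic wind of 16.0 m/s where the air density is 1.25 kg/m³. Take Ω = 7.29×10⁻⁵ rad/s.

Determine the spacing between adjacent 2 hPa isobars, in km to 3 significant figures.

101 km

Coriolis parameter at 43°S:
f = 2Ω sin φ = 2 × 7.29×10⁻⁵ × sin 43° = 9.94×10⁻⁵ s⁻¹
Geostrophic balance rearranged: |∂P/∂n| = f ρ V_g
|∂P/∂n| = 9.94×10⁻⁵ × 1.25 × 16.0 = 1.99×10⁻³ Pa/m
Isobar spacing: Δn = ΔP/|∂P/∂n| = 200 Pa / 1.99×10⁻³ Pa/m = 100568 m ≈ 101 km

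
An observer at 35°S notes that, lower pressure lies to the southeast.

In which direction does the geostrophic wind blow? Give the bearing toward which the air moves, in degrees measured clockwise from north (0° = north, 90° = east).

045°

The pressure-gradient force points toward the southeast (bearing 135°).
Geostrophic balance: in the Southern Hemisphere the Coriolis force deflects motion to the left, so the geostrophic wind blows 90° to the left of the pressure-gradient force (low pressure on the right).
Rotating 135° by 90° counterclockwise gives 045° — the wind blows toward the northeast.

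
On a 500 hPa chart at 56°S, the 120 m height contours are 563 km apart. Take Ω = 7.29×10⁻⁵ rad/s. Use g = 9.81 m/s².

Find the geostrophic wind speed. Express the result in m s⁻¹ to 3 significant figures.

Coriolis parameter at 56°S:
f = 2Ω sin φ = 2 × 7.29×10⁻⁵ × sin 56° = 1.21×10⁻⁴ s⁻¹
Height gradient: |∂Z/∂n| = 120 m / 563000 m = 2.13×10⁻⁴
On a pressure surface, geostrophic balance gives V_g = (g/f)|∂Z/∂n|:
V_g = 9.81 × 2.13×10⁻⁴ / 1.21×10⁻⁴ = 17.3 m/s

17.3 m s⁻¹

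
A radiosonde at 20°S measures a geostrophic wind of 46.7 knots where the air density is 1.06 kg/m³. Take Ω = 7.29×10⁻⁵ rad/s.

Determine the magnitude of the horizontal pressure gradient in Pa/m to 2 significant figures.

1.3×10⁻³ Pa/m

Coriolis parameter at 20°S:
f = 2Ω sin φ = 2 × 7.29×10⁻⁵ × sin 20° = 4.99×10⁻⁵ s⁻¹
Wind speed in SI: 46.7 knots = 24.0 m/s
Geostrophic balance rearranged: |∂P/∂n| = f ρ V_g
|∂P/∂n| = 4.99×10⁻⁵ × 1.06 × 24.0 = 1.27×10⁻³ Pa/m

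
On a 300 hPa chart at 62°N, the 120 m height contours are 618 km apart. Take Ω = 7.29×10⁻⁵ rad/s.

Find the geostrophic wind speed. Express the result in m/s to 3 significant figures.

14.8 m/s

Coriolis parameter at 62°N:
f = 2Ω sin φ = 2 × 7.29×10⁻⁵ × sin 62° = 1.29×10⁻⁴ s⁻¹
Height gradient: |∂Z/∂n| = 120 m / 618000 m = 1.94×10⁻⁴
On a pressure surface, geostrophic balance gives V_g = (g/f)|∂Z/∂n|:
V_g = 9.81 × 1.94×10⁻⁴ / 1.29×10⁻⁴ = 14.8 m/s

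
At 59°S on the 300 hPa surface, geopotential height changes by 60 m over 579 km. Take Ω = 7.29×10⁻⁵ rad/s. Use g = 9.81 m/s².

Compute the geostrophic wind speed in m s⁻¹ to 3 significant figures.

Coriolis parameter at 59°S:
f = 2Ω sin φ = 2 × 7.29×10⁻⁵ × sin 59° = 1.25×10⁻⁴ s⁻¹
Height gradient: |∂Z/∂n| = 60 m / 579000 m = 1.04×10⁻⁴
On a pressure surface, geostrophic balance gives V_g = (g/f)|∂Z/∂n|:
V_g = 9.81 × 1.04×10⁻⁴ / 1.25×10⁻⁴ = 8.13 m/s

8.13 m s⁻¹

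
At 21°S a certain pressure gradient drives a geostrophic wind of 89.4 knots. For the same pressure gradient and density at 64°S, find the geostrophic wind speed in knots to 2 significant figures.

36 knots

With the same pressure gradient and density, V_g ∝ 1/f ∝ 1/sin φ.
V₂ = V₁ · sin φ₁ / sin φ₂ = 89.4 × sin 21° / sin 64°
V₂ = 89.4 × 0.3584/0.8988 = 36 knots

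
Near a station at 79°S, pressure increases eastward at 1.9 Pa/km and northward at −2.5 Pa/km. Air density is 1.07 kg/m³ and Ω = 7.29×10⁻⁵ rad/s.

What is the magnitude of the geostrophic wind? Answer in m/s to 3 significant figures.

20.5 m/s

Coriolis parameter at 79°S:
f = 2Ω sin φ = 2 × 7.29×10⁻⁵ × sin 79° = 1.43×10⁻⁴ s⁻¹
In the Southern Hemisphere f is negative: f = −1.43×10⁻⁴ s⁻¹.
Component geostrophic relations (x east, y north):
u_g = −(1/(fρ)) ∂P/∂y,  v_g = (1/(fρ)) ∂P/∂x
u_g = −(−2.5×10⁻³)/(−1.43×10⁻⁴ × 1.07) = −16.3 m/s;  v_g = (1.9×10⁻³)/(−1.43×10⁻⁴ × 1.07) = −12.4 m/s
|V_g| = √(u_g² + v_g²) = 20.5 m/s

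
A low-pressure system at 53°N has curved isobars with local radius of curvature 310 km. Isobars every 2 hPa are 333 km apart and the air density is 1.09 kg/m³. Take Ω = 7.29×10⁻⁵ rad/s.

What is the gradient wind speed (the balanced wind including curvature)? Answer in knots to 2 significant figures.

Coriolis parameter at 53°N:
f = 2Ω sin φ = 2 × 7.29×10⁻⁵ × sin 53° = 1.16×10⁻⁴ s⁻¹
Pressure gradient: |∂P/∂n| = 200 Pa / 333000 m = 6.01×10⁻⁴ Pa/m
Geostrophic speed: V_g = |∂P/∂n|/(fρ) = 6.01×10⁻⁴/(1.16×10⁻⁴ × 1.09) = 4.73 m/s
Around a low, centrifugal force acts outward with Coriolis, so pressure-gradient force balances both:
(1/ρ)|∂P/∂n| = fV + V²/R  →  V² + fR·V − fR·V_g = 0
With fR = 1.16×10⁻⁴ × 310×10³ m = 36.1 m/s:
V = [−fR + √((fR)² + 4 fR V_g)]/2 = [−36.1 + √(36.1² + 4×36.1×4.73)]/2 = 4.24 m/s
Subgeostrophic (V < V_g = 4.73 m/s), as expected around a low.
Converting: 4.24 m/s × 1.944 = 8.2 knots

8.2 knots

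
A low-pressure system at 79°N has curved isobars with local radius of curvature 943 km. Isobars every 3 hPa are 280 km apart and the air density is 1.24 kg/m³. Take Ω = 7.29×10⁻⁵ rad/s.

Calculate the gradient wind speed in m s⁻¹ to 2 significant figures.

5.8 m s⁻¹

Coriolis parameter at 79°N:
f = 2Ω sin φ = 2 × 7.29×10⁻⁵ × sin 79° = 1.43×10⁻⁴ s⁻¹
Pressure gradient: |∂P/∂n| = 300 Pa / 280000 m = 1.07×10⁻³ Pa/m
Geostrophic speed: V_g = |∂P/∂n|/(fρ) = 1.07×10⁻³/(1.43×10⁻⁴ × 1.24) = 6.04 m/s
Around a low, centrifugal force acts outward with Coriolis, so pressure-gradient force balances both:
(1/ρ)|∂P/∂n| = fV + V²/R  →  V² + fR·V − fR·V_g = 0
With fR = 1.43×10⁻⁴ × 943×10³ m = 135 m/s:
V = [−fR + √((fR)² + 4 fR V_g)]/2 = [−135 + √(135² + 4×135×6.04)]/2 = 5.79 m/s
Subgeostrophic (V < V_g = 6.04 m/s), as expected around a low.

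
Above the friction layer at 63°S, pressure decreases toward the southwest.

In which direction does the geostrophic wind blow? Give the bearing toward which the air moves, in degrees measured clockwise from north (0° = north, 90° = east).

135°

The pressure-gradient force points toward the southwest (bearing 225°).
Geostrophic balance: in the Southern Hemisphere the Coriolis force deflects motion to the left, so the geostrophic wind blows 90° to the left of the pressure-gradient force (low pressure on the right).
Rotating 225° by 90° counterclockwise gives 135° — the wind blows toward the southeast.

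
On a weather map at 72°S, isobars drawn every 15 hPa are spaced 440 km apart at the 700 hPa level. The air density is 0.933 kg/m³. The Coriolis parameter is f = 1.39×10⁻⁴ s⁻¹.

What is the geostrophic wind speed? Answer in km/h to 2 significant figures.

Pressure gradient: |∂P/∂n| = 1500 Pa / 440000 m = 3.41×10⁻³ Pa/m
Geostrophic balance (pressure-gradient force = Coriolis force):
V_g = (1/(fρ)) |∂P/∂n| = 3.41×10⁻³ / (1.39×10⁻⁴ × 0.933) = 26.3 m/s
Converting: 26.3 m/s × 3.6 = 95 km/h

95 km/h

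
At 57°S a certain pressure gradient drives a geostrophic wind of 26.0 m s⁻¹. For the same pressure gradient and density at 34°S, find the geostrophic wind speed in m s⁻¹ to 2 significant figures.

39 m s⁻¹

With the same pressure gradient and density, V_g ∝ 1/f ∝ 1/sin φ.
V₂ = V₁ · sin φ₁ / sin φ₂ = 26.0 × sin 57° / sin 34°
V₂ = 26.0 × 0.8387/0.5592 = 39 m s⁻¹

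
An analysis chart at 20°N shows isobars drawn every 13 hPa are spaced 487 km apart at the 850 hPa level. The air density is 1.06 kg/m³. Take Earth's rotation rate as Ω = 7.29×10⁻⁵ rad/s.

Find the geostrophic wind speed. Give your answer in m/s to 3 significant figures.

50.5 m/s

Coriolis parameter at 20°N:
f = 2Ω sin φ = 2 × 7.29×10⁻⁵ × sin 20° = 4.99×10⁻⁵ s⁻¹
Pressure gradient: |∂P/∂n| = 1300 Pa / 487000 m = 2.67×10⁻³ Pa/m
Geostrophic balance (pressure-gradient force = Coriolis force):
V_g = (1/(fρ)) |∂P/∂n| = 2.67×10⁻³ / (4.99×10⁻⁵ × 1.06) = 50.5 m/s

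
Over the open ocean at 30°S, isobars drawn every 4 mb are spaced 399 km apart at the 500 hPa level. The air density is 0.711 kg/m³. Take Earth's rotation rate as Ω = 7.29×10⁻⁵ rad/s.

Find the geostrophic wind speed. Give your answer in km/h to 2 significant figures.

Coriolis parameter at 30°S:
f = 2Ω sin φ = 2 × 7.29×10⁻⁵ × sin 30° = 7.29×10⁻⁵ s⁻¹
Pressure gradient: |∂P/∂n| = 400 Pa / 399000 m = 1.00×10⁻³ Pa/m
Geostrophic balance (pressure-gradient force = Coriolis force):
V_g = (1/(fρ)) |∂P/∂n| = 1.00×10⁻³ / (7.29×10⁻⁵ × 0.711) = 19.3 m/s
Converting: 19.3 m/s × 3.6 = 70 km/h

70 km/h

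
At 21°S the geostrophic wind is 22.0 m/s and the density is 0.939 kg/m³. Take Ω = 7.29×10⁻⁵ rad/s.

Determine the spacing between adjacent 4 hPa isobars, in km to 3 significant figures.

Coriolis parameter at 21°S:
f = 2Ω sin φ = 2 × 7.29×10⁻⁵ × sin 21° = 5.23×10⁻⁵ s⁻¹
Geostrophic balance rearranged: |∂P/∂n| = f ρ V_g
|∂P/∂n| = 5.23×10⁻⁵ × 0.939 × 22.0 = 1.08×10⁻³ Pa/m
Isobar spacing: Δn = ΔP/|∂P/∂n| = 400 Pa / 1.08×10⁻³ Pa/m = 370583 m ≈ 371 km

371 km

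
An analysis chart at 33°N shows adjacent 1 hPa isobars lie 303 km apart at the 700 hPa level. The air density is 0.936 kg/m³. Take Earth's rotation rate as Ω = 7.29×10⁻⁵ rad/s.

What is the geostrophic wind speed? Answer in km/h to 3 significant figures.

16.0 km/h

Coriolis parameter at 33°N:
f = 2Ω sin φ = 2 × 7.29×10⁻⁵ × sin 33° = 7.94×10⁻⁵ s⁻¹
Pressure gradient: |∂P/∂n| = 100 Pa / 303000 m = 3.30×10⁻⁴ Pa/m
Geostrophic balance (pressure-gradient force = Coriolis force):
V_g = (1/(fρ)) |∂P/∂n| = 3.30×10⁻⁴ / (7.94×10⁻⁵ × 0.936) = 4.44 m/s
Converting: 4.44 m/s × 3.6 = 16.0 km/h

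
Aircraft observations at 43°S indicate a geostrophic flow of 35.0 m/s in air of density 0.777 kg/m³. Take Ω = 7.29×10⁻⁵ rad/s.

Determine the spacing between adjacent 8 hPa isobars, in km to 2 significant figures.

Coriolis parameter at 43°S:
f = 2Ω sin φ = 2 × 7.29×10⁻⁵ × sin 43° = 9.94×10⁻⁵ s⁻¹
Geostrophic balance rearranged: |∂P/∂n| = f ρ V_g
|∂P/∂n| = 9.94×10⁻⁵ × 0.777 × 35.0 = 2.70×10⁻³ Pa/m
Isobar spacing: Δn = ΔP/|∂P/∂n| = 800 Pa / 2.70×10⁻³ Pa/m = 295842 m ≈ 300 km

300 km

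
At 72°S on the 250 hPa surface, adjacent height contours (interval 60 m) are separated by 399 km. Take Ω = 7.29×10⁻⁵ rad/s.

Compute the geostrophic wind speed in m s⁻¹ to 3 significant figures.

Coriolis parameter at 72°S:
f = 2Ω sin φ = 2 × 7.29×10⁻⁵ × sin 72° = 1.39×10⁻⁴ s⁻¹
Height gradient: |∂Z/∂n| = 60 m / 399000 m = 1.50×10⁻⁴
On a pressure surface, geostrophic balance gives V_g = (g/f)|∂Z/∂n|:
V_g = 9.81 × 1.50×10⁻⁴ / 1.39×10⁻⁴ = 10.6 m/s

10.6 m s⁻¹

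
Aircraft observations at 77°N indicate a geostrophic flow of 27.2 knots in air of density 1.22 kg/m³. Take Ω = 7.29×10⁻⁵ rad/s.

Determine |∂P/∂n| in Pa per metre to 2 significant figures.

Coriolis parameter at 77°N:
f = 2Ω sin φ = 2 × 7.29×10⁻⁵ × sin 77° = 1.42×10⁻⁴ s⁻¹
Wind speed in SI: 27.2 knots = 14.0 m/s
Geostrophic balance rearranged: |∂P/∂n| = f ρ V_g
|∂P/∂n| = 1.42×10⁻⁴ × 1.22 × 14.0 = 2.43×10⁻³ Pa/m

2.4×10⁻³ Pa/m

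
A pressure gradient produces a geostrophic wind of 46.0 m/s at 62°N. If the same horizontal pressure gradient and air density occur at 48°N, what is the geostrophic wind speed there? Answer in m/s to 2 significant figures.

55 m/s

With the same pressure gradient and density, V_g ∝ 1/f ∝ 1/sin φ.
V₂ = V₁ · sin φ₁ / sin φ₂ = 46.0 × sin 62° / sin 48°
V₂ = 46.0 × 0.8829/0.7431 = 55 m/s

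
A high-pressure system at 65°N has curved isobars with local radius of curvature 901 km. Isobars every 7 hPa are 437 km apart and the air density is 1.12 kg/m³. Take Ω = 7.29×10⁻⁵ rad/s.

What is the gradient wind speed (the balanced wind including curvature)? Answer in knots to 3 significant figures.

23.4 knots

Coriolis parameter at 65°N:
f = 2Ω sin φ = 2 × 7.29×10⁻⁵ × sin 65° = 1.32×10⁻⁴ s⁻¹
Pressure gradient: |∂P/∂n| = 700 Pa / 437000 m = 1.60×10⁻³ Pa/m
Geostrophic speed: V_g = |∂P/∂n|/(fρ) = 1.60×10⁻³/(1.32×10⁻⁴ × 1.12) = 10.8 m/s
Around a high, pressure-gradient force acts outward with centrifugal, so Coriolis balances both:
fV = (1/ρ)|∂P/∂n| + V²/R  →  V² − fR·V + fR·V_g = 0
With fR = 1.32×10⁻⁴ × 901×10³ m = 119 m/s:
V = [fR − √((fR)² − 4 fR V_g)]/2 = [119 − √(119² − 4×119×10.8)]/2 = 12 m/s
Supergeostrophic (V > V_g = 10.8 m/s), as expected around a high.
Converting: 12 m/s × 1.944 = 23.4 knots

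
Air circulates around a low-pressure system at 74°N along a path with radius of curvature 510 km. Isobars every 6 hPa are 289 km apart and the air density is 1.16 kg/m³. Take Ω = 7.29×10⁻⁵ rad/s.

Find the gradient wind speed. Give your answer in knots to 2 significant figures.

21 knots

Coriolis parameter at 74°N:
f = 2Ω sin φ = 2 × 7.29×10⁻⁵ × sin 74° = 1.40×10⁻⁴ s⁻¹
Pressure gradient: |∂P/∂n| = 600 Pa / 289000 m = 2.08×10⁻³ Pa/m
Geostrophic speed: V_g = |∂P/∂n|/(fρ) = 2.08×10⁻³/(1.40×10⁻⁴ × 1.16) = 12.8 m/s
Around a low, centrifugal force acts outward with Coriolis, so pressure-gradient force balances both:
(1/ρ)|∂P/∂n| = fV + V²/R  →  V² + fR·V − fR·V_g = 0
With fR = 1.40×10⁻⁴ × 510×10³ m = 71.5 m/s:
V = [−fR + √((fR)² + 4 fR V_g)]/2 = [−71.5 + √(71.5² + 4×71.5×12.8)]/2 = 11.1 m/s
Subgeostrophic (V < V_g = 12.8 m/s), as expected around a low.
Converting: 11.1 m/s × 1.944 = 21 knots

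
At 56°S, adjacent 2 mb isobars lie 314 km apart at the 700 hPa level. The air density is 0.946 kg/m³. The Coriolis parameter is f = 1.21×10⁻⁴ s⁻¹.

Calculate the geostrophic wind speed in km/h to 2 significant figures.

Pressure gradient: |∂P/∂n| = 200 Pa / 314000 m = 6.37×10⁻⁴ Pa/m
Geostrophic balance (pressure-gradient force = Coriolis force):
V_g = (1/(fρ)) |∂P/∂n| = 6.37×10⁻⁴ / (1.21×10⁻⁴ × 0.946) = 5.56 m/s
Converting: 5.56 m/s × 3.6 = 20 km/h

20 km/h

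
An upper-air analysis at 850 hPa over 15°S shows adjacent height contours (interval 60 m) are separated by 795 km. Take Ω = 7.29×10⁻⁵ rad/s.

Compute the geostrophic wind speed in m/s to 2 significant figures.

20 m/s

Coriolis parameter at 15°S:
f = 2Ω sin φ = 2 × 7.29×10⁻⁵ × sin 15° = 3.77×10⁻⁵ s⁻¹
Height gradient: |∂Z/∂n| = 60 m / 795000 m = 7.55×10⁻⁵
On a pressure surface, geostrophic balance gives V_g = (g/f)|∂Z/∂n|:
V_g = 9.81 × 7.55×10⁻⁵ / 3.77×10⁻⁵ = 19.6 m/s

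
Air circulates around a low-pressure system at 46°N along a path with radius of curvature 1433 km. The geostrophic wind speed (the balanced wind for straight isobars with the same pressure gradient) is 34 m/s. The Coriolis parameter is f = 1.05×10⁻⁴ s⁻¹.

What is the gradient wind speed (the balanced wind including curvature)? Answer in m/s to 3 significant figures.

28.6 m/s

Around a low, centrifugal force acts outward with Coriolis, so pressure-gradient force balances both:
(1/ρ)|∂P/∂n| = fV + V²/R  →  V² + fR·V − fR·V_g = 0
With fR = 1.05×10⁻⁴ × 1433×10³ m = 150 m/s:
V = [−fR + √((fR)² + 4 fR V_g)]/2 = [−150 + √(150² + 4×150×34)]/2 = 28.6 m/s
Subgeostrophic (V < V_g = 34 m/s), as expected around a low.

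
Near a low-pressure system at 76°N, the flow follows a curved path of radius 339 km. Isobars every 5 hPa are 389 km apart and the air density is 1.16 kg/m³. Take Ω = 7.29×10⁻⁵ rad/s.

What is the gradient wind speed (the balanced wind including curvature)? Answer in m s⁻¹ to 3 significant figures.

6.85 m s⁻¹

Coriolis parameter at 76°N:
f = 2Ω sin φ = 2 × 7.29×10⁻⁵ × sin 76° = 1.41×10⁻⁴ s⁻¹
Pressure gradient: |∂P/∂n| = 500 Pa / 389000 m = 1.29×10⁻³ Pa/m
Geostrophic speed: V_g = |∂P/∂n|/(fρ) = 1.29×10⁻³/(1.41×10⁻⁴ × 1.16) = 7.83 m/s
Around a low, centrifugal force acts outward with Coriolis, so pressure-gradient force balances both:
(1/ρ)|∂P/∂n| = fV + V²/R  →  V² + fR·V − fR·V_g = 0
With fR = 1.41×10⁻⁴ × 339×10³ m = 48.0 m/s:
V = [−fR + √((fR)² + 4 fR V_g)]/2 = [−48.0 + √(48.0² + 4×48.0×7.83)]/2 = 6.85 m/s
Subgeostrophic (V < V_g = 7.83 m/s), as expected around a low.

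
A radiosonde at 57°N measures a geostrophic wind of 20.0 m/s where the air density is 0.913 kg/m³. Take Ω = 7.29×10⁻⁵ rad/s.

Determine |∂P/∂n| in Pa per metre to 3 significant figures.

2.23×10⁻³ Pa/m

Coriolis parameter at 57°N:
f = 2Ω sin φ = 2 × 7.29×10⁻⁵ × sin 57° = 1.22×10⁻⁴ s⁻¹
Geostrophic balance rearranged: |∂P/∂n| = f ρ V_g
|∂P/∂n| = 1.22×10⁻⁴ × 0.913 × 20.0 = 2.23×10⁻³ Pa/m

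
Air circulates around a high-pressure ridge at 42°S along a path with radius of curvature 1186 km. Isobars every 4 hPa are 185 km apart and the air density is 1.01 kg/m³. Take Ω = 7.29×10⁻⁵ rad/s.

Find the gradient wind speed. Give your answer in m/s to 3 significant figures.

Coriolis parameter at 42°S:
f = 2Ω sin φ = 2 × 7.29×10⁻⁵ × sin 42° = 9.76×10⁻⁵ s⁻¹
Pressure gradient: |∂P/∂n| = 400 Pa / 185000 m = 2.16×10⁻³ Pa/m
Geostrophic speed: V_g = |∂P/∂n|/(fρ) = 2.16×10⁻³/(9.76×10⁻⁵ × 1.01) = 21.9 m/s
Around a high, pressure-gradient force acts outward with centrifugal, so Coriolis balances both:
fV = (1/ρ)|∂P/∂n| + V²/R  →  V² − fR·V + fR·V_g = 0
With fR = 9.76×10⁻⁵ × 1186×10³ m = 116 m/s:
V = [fR − √((fR)² − 4 fR V_g)]/2 = [116 − √(116² − 4×116×21.9)]/2 = 29.4 m/s
Supergeostrophic (V > V_g = 21.9 m/s), as expected around a high.

29.4 m/s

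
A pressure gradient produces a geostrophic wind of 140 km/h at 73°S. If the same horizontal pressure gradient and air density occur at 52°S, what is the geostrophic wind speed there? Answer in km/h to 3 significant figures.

170 km/h

With the same pressure gradient and density, V_g ∝ 1/f ∝ 1/sin φ.
V₂ = V₁ · sin φ₁ / sin φ₂ = 140 × sin 73° / sin 52°
V₂ = 140 × 0.9563/0.7880 = 170 km/h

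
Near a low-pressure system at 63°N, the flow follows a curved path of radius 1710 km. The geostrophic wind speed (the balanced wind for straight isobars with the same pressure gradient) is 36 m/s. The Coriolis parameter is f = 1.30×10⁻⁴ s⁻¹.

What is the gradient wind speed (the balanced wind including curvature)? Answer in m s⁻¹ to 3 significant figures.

31.5 m s⁻¹

Around a low, centrifugal force acts outward with Coriolis, so pressure-gradient force balances both:
(1/ρ)|∂P/∂n| = fV + V²/R  →  V² + fR·V − fR·V_g = 0
With fR = 1.30×10⁻⁴ × 1710×10³ m = 222 m/s:
V = [−fR + √((fR)² + 4 fR V_g)]/2 = [−222 + √(222² + 4×222×36)]/2 = 31.5 m/s
Subgeostrophic (V < V_g = 36 m/s), as expected around a low.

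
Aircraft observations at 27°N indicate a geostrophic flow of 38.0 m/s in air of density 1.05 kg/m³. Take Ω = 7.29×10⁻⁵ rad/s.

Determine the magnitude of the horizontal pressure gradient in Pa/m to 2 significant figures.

2.6×10⁻³ Pa/m

Coriolis parameter at 27°N:
f = 2Ω sin φ = 2 × 7.29×10⁻⁵ × sin 27° = 6.62×10⁻⁵ s⁻¹
Geostrophic balance rearranged: |∂P/∂n| = f ρ V_g
|∂P/∂n| = 6.62×10⁻⁵ × 1.05 × 38.0 = 2.64×10⁻³ Pa/m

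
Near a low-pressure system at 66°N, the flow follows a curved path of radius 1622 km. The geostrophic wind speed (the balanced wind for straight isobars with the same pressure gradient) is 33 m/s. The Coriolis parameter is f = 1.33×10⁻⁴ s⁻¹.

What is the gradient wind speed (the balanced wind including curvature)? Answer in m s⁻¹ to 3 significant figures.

29.1 m s⁻¹

Around a low, centrifugal force acts outward with Coriolis, so pressure-gradient force balances both:
(1/ρ)|∂P/∂n| = fV + V²/R  →  V² + fR·V − fR·V_g = 0
With fR = 1.33×10⁻⁴ × 1622×10³ m = 216 m/s:
V = [−fR + √((fR)² + 4 fR V_g)]/2 = [−216 + √(216² + 4×216×33)]/2 = 29.1 m/s
Subgeostrophic (V < V_g = 33 m/s), as expected around a low.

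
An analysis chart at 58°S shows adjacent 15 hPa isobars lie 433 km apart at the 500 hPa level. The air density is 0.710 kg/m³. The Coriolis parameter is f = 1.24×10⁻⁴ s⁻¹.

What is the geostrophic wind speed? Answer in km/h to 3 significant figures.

Pressure gradient: |∂P/∂n| = 1500 Pa / 433000 m = 3.46×10⁻³ Pa/m
Geostrophic balance (pressure-gradient force = Coriolis force):
V_g = (1/(fρ)) |∂P/∂n| = 3.46×10⁻³ / (1.24×10⁻⁴ × 0.710) = 39.3 m/s
Converting: 39.3 m/s × 3.6 = 142 km/h

142 km/h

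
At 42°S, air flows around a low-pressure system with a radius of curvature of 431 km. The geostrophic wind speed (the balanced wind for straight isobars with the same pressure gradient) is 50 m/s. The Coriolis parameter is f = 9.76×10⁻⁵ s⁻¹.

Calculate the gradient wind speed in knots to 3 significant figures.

57.2 knots

Around a low, centrifugal force acts outward with Coriolis, so pressure-gradient force balances both:
(1/ρ)|∂P/∂n| = fV + V²/R  →  V² + fR·V − fR·V_g = 0
With fR = 9.76×10⁻⁵ × 431×10³ m = 42.1 m/s:
V = [−fR + √((fR)² + 4 fR V_g)]/2 = [−42.1 + √(42.1² + 4×42.1×50)]/2 = 29.4 m/s
Subgeostrophic (V < V_g = 50 m/s), as expected around a low.
Converting: 29.4 m/s × 1.944 = 57.2 knots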